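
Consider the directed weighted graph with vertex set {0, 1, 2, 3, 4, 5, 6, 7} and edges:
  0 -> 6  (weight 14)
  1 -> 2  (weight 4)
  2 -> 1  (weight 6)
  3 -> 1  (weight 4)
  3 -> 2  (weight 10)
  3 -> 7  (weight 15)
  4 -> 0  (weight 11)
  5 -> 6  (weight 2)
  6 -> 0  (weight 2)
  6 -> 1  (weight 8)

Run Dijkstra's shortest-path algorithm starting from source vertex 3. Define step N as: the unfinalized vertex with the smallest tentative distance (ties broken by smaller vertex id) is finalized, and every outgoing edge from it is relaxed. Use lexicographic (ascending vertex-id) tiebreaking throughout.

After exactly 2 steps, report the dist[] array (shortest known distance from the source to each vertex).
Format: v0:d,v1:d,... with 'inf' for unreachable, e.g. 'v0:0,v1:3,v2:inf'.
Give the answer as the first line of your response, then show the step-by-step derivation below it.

v0:inf,v1:4,v2:8,v3:0,v4:inf,v5:inf,v6:inf,v7:15

step 1: dist = v0:inf,v1:4,v2:10,v3:0,v4:inf,v5:inf,v6:inf,v7:15
step 2: dist = v0:inf,v1:4,v2:8,v3:0,v4:inf,v5:inf,v6:inf,v7:15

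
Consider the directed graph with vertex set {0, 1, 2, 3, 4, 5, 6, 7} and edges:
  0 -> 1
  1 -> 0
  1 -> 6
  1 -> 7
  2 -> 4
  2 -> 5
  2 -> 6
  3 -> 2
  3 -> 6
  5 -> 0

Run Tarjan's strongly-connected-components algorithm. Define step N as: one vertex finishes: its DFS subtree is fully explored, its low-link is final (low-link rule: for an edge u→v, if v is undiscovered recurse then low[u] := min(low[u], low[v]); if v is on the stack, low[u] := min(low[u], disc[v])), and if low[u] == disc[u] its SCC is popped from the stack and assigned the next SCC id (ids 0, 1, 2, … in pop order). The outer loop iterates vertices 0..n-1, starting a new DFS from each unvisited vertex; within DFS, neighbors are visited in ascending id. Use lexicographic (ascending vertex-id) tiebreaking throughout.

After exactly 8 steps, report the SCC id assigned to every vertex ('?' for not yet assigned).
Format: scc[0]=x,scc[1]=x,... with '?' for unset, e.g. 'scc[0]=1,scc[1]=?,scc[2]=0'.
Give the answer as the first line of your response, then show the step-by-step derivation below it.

scc[0]=2,scc[1]=2,scc[2]=5,scc[3]=6,scc[4]=3,scc[5]=4,scc[6]=0,scc[7]=1

step 1: low=(low[0]=0,low[1]=0,low[2]=?,low[3]=?,low[4]=?,low[5]=?,low[6]=2,low[7]=?); scc=(scc[0]=?,scc[1]=?,scc[2]=?,scc[3]=?,scc[4]=?,scc[5]=?,scc[6]=0,scc[7]=?)
step 2: low=(low[0]=0,low[1]=0,low[2]=?,low[3]=?,low[4]=?,low[5]=?,low[6]=2,low[7]=3); scc=(scc[0]=?,scc[1]=?,scc[2]=?,scc[3]=?,scc[4]=?,scc[5]=?,scc[6]=0,scc[7]=1)
step 3: low=(low[0]=0,low[1]=0,low[2]=?,low[3]=?,low[4]=?,low[5]=?,low[6]=2,low[7]=3); scc=(scc[0]=?,scc[1]=?,scc[2]=?,scc[3]=?,scc[4]=?,scc[5]=?,scc[6]=0,scc[7]=1)
step 4: low=(low[0]=0,low[1]=0,low[2]=?,low[3]=?,low[4]=?,low[5]=?,low[6]=2,low[7]=3); scc=(scc[0]=2,scc[1]=2,scc[2]=?,scc[3]=?,scc[4]=?,scc[5]=?,scc[6]=0,scc[7]=1)
step 5: low=(low[0]=0,low[1]=0,low[2]=4,low[3]=?,low[4]=5,low[5]=?,low[6]=2,low[7]=3); scc=(scc[0]=2,scc[1]=2,scc[2]=?,scc[3]=?,scc[4]=3,scc[5]=?,scc[6]=0,scc[7]=1)
step 6: low=(low[0]=0,low[1]=0,low[2]=4,low[3]=?,low[4]=5,low[5]=6,low[6]=2,low[7]=3); scc=(scc[0]=2,scc[1]=2,scc[2]=?,scc[3]=?,scc[4]=3,scc[5]=4,scc[6]=0,scc[7]=1)
step 7: low=(low[0]=0,low[1]=0,low[2]=4,low[3]=?,low[4]=5,low[5]=6,low[6]=2,low[7]=3); scc=(scc[0]=2,scc[1]=2,scc[2]=5,scc[3]=?,scc[4]=3,scc[5]=4,scc[6]=0,scc[7]=1)
step 8: low=(low[0]=0,low[1]=0,low[2]=4,low[3]=7,low[4]=5,low[5]=6,low[6]=2,low[7]=3); scc=(scc[0]=2,scc[1]=2,scc[2]=5,scc[3]=6,scc[4]=3,scc[5]=4,scc[6]=0,scc[7]=1)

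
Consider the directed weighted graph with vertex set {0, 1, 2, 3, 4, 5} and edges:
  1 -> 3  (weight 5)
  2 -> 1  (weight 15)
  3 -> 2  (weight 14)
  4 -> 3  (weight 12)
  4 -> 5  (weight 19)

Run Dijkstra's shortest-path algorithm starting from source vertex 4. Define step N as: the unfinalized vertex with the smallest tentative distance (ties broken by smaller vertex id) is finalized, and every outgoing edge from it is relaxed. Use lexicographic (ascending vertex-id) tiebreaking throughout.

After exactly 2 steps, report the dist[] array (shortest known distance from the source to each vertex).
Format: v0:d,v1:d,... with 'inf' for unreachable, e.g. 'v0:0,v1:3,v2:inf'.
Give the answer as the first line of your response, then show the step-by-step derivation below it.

v0:inf,v1:inf,v2:26,v3:12,v4:0,v5:19

step 1: dist = v0:inf,v1:inf,v2:inf,v3:12,v4:0,v5:19
step 2: dist = v0:inf,v1:inf,v2:26,v3:12,v4:0,v5:19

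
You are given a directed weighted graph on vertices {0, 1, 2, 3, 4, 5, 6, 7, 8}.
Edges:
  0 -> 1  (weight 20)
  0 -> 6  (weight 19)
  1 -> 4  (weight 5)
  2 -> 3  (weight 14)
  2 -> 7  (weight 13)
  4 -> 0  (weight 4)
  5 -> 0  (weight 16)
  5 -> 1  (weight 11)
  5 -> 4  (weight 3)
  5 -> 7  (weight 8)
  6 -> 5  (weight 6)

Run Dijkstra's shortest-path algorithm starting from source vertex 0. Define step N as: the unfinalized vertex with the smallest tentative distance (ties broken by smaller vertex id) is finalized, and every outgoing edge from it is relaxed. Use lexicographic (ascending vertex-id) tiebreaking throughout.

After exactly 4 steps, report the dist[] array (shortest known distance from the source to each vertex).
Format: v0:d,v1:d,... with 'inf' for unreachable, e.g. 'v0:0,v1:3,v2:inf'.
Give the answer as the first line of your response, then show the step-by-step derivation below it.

v0:0,v1:20,v2:inf,v3:inf,v4:25,v5:25,v6:19,v7:inf,v8:inf

step 1: dist = v0:0,v1:20,v2:inf,v3:inf,v4:inf,v5:inf,v6:19,v7:inf,v8:inf
step 2: dist = v0:0,v1:20,v2:inf,v3:inf,v4:inf,v5:25,v6:19,v7:inf,v8:inf
step 3: dist = v0:0,v1:20,v2:inf,v3:inf,v4:25,v5:25,v6:19,v7:inf,v8:inf
step 4: dist = v0:0,v1:20,v2:inf,v3:inf,v4:25,v5:25,v6:19,v7:inf,v8:inf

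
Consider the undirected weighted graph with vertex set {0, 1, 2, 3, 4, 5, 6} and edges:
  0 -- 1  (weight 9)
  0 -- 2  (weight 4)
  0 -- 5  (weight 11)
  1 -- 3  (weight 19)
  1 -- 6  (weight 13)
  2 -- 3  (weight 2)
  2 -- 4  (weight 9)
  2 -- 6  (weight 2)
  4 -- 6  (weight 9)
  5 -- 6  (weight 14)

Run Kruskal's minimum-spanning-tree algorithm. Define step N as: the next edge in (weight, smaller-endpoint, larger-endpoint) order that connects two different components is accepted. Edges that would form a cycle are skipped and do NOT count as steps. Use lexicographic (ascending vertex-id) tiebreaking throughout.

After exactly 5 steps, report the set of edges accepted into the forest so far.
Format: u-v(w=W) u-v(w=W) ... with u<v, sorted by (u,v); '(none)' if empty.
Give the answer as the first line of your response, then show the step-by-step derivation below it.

0-1(w=9) 0-2(w=4) 2-3(w=2) 2-4(w=9) 2-6(w=2)

step 1: add edge 2-3 (w=2); MST = {2-3(w=2)}
step 2: add edge 2-6 (w=2); MST = {2-3(w=2) 2-6(w=2)}
step 3: add edge 0-2 (w=4); MST = {0-2(w=4) 2-3(w=2) 2-6(w=2)}
step 4: add edge 0-1 (w=9); MST = {0-1(w=9) 0-2(w=4) 2-3(w=2) 2-6(w=2)}
step 5: add edge 2-4 (w=9); MST = {0-1(w=9) 0-2(w=4) 2-3(w=2) 2-4(w=9) 2-6(w=2)}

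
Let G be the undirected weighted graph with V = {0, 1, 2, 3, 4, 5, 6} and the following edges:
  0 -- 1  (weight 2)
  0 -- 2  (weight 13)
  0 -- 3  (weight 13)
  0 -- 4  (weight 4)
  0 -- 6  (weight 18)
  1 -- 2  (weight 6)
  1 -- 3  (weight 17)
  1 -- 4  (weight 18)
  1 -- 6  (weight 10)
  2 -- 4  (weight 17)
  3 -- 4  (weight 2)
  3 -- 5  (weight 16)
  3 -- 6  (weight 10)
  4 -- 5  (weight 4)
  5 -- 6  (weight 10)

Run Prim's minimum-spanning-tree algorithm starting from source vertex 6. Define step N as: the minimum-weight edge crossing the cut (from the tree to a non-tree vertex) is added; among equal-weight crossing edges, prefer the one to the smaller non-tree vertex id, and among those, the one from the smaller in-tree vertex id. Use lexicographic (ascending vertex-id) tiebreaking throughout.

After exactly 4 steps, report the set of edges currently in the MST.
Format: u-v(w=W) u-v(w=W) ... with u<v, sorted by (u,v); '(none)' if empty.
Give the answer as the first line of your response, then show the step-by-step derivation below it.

0-1(w=2) 0-4(w=4) 1-6(w=10) 3-4(w=2)

step 1: add edge 1-6 (w=10); MST = {1-6(w=10)}
step 2: add edge 0-1 (w=2); MST = {0-1(w=2) 1-6(w=10)}
step 3: add edge 0-4 (w=4); MST = {0-1(w=2) 0-4(w=4) 1-6(w=10)}
step 4: add edge 3-4 (w=2); MST = {0-1(w=2) 0-4(w=4) 1-6(w=10) 3-4(w=2)}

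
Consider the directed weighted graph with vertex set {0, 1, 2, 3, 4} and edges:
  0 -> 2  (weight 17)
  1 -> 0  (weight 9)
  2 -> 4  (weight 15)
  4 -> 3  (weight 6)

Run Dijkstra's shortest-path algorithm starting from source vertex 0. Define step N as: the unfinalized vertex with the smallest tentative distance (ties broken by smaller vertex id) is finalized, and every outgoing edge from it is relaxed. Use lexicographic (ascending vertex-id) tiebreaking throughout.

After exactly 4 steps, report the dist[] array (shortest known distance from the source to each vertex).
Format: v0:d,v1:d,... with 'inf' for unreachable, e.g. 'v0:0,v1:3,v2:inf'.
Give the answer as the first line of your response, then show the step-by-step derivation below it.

v0:0,v1:inf,v2:17,v3:38,v4:32

step 1: dist = v0:0,v1:inf,v2:17,v3:inf,v4:inf
step 2: dist = v0:0,v1:inf,v2:17,v3:inf,v4:32
step 3: dist = v0:0,v1:inf,v2:17,v3:38,v4:32
step 4: dist = v0:0,v1:inf,v2:17,v3:38,v4:32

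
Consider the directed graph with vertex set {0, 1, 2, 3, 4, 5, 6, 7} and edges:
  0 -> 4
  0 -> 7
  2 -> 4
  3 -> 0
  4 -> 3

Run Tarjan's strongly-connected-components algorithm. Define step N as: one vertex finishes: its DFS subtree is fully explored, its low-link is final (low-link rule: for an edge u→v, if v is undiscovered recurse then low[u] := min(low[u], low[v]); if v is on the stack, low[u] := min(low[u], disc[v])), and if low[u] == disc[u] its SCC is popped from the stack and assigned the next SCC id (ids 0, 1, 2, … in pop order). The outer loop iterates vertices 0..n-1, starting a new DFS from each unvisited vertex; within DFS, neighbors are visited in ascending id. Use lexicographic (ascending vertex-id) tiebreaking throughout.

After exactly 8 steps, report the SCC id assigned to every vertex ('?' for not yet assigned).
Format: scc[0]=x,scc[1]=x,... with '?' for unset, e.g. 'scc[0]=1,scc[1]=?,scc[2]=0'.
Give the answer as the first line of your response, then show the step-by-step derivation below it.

scc[0]=1,scc[1]=2,scc[2]=3,scc[3]=1,scc[4]=1,scc[5]=4,scc[6]=5,scc[7]=0

step 1: low=(low[0]=0,low[1]=?,low[2]=?,low[3]=0,low[4]=1,low[5]=?,low[6]=?,low[7]=?); scc=(scc[0]=?,scc[1]=?,scc[2]=?,scc[3]=?,scc[4]=?,scc[5]=?,scc[6]=?,scc[7]=?)
step 2: low=(low[0]=0,low[1]=?,low[2]=?,low[3]=0,low[4]=0,low[5]=?,low[6]=?,low[7]=?); scc=(scc[0]=?,scc[1]=?,scc[2]=?,scc[3]=?,scc[4]=?,scc[5]=?,scc[6]=?,scc[7]=?)
step 3: low=(low[0]=0,low[1]=?,low[2]=?,low[3]=0,low[4]=0,low[5]=?,low[6]=?,low[7]=3); scc=(scc[0]=?,scc[1]=?,scc[2]=?,scc[3]=?,scc[4]=?,scc[5]=?,scc[6]=?,scc[7]=0)
step 4: low=(low[0]=0,low[1]=?,low[2]=?,low[3]=0,low[4]=0,low[5]=?,low[6]=?,low[7]=3); scc=(scc[0]=1,scc[1]=?,scc[2]=?,scc[3]=1,scc[4]=1,scc[5]=?,scc[6]=?,scc[7]=0)
step 5: low=(low[0]=0,low[1]=4,low[2]=?,low[3]=0,low[4]=0,low[5]=?,low[6]=?,low[7]=3); scc=(scc[0]=1,scc[1]=2,scc[2]=?,scc[3]=1,scc[4]=1,scc[5]=?,scc[6]=?,scc[7]=0)
step 6: low=(low[0]=0,low[1]=4,low[2]=5,low[3]=0,low[4]=0,low[5]=?,low[6]=?,low[7]=3); scc=(scc[0]=1,scc[1]=2,scc[2]=3,scc[3]=1,scc[4]=1,scc[5]=?,scc[6]=?,scc[7]=0)
step 7: low=(low[0]=0,low[1]=4,low[2]=5,low[3]=0,low[4]=0,low[5]=6,low[6]=?,low[7]=3); scc=(scc[0]=1,scc[1]=2,scc[2]=3,scc[3]=1,scc[4]=1,scc[5]=4,scc[6]=?,scc[7]=0)
step 8: low=(low[0]=0,low[1]=4,low[2]=5,low[3]=0,low[4]=0,low[5]=6,low[6]=7,low[7]=3); scc=(scc[0]=1,scc[1]=2,scc[2]=3,scc[3]=1,scc[4]=1,scc[5]=4,scc[6]=5,scc[7]=0)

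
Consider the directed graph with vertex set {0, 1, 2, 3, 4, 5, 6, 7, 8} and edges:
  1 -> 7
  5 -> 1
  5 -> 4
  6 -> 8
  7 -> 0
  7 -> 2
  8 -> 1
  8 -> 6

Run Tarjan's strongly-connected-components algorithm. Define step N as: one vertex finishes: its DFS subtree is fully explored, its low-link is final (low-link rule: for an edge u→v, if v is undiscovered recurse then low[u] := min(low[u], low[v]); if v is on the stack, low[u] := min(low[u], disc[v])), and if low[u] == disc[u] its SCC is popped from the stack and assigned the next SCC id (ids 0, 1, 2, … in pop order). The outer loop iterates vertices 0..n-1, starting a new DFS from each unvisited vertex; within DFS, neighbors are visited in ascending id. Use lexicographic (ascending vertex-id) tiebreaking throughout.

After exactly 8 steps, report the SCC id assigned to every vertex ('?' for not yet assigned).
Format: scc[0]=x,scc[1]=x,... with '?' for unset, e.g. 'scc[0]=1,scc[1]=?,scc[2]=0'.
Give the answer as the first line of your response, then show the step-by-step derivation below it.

scc[0]=0,scc[1]=3,scc[2]=1,scc[3]=4,scc[4]=5,scc[5]=6,scc[6]=?,scc[7]=2,scc[8]=?

step 1: low=(low[0]=0,low[1]=?,low[2]=?,low[3]=?,low[4]=?,low[5]=?,low[6]=?,low[7]=?,low[8]=?); scc=(scc[0]=0,scc[1]=?,scc[2]=?,scc[3]=?,scc[4]=?,scc[5]=?,scc[6]=?,scc[7]=?,scc[8]=?)
step 2: low=(low[0]=0,low[1]=1,low[2]=3,low[3]=?,low[4]=?,low[5]=?,low[6]=?,low[7]=2,low[8]=?); scc=(scc[0]=0,scc[1]=?,scc[2]=1,scc[3]=?,scc[4]=?,scc[5]=?,scc[6]=?,scc[7]=?,scc[8]=?)
step 3: low=(low[0]=0,low[1]=1,low[2]=3,low[3]=?,low[4]=?,low[5]=?,low[6]=?,low[7]=2,low[8]=?); scc=(scc[0]=0,scc[1]=?,scc[2]=1,scc[3]=?,scc[4]=?,scc[5]=?,scc[6]=?,scc[7]=2,scc[8]=?)
step 4: low=(low[0]=0,low[1]=1,low[2]=3,low[3]=?,low[4]=?,low[5]=?,low[6]=?,low[7]=2,low[8]=?); scc=(scc[0]=0,scc[1]=3,scc[2]=1,scc[3]=?,scc[4]=?,scc[5]=?,scc[6]=?,scc[7]=2,scc[8]=?)
step 5: low=(low[0]=0,low[1]=1,low[2]=3,low[3]=4,low[4]=?,low[5]=?,low[6]=?,low[7]=2,low[8]=?); scc=(scc[0]=0,scc[1]=3,scc[2]=1,scc[3]=4,scc[4]=?,scc[5]=?,scc[6]=?,scc[7]=2,scc[8]=?)
step 6: low=(low[0]=0,low[1]=1,low[2]=3,low[3]=4,low[4]=5,low[5]=?,low[6]=?,low[7]=2,low[8]=?); scc=(scc[0]=0,scc[1]=3,scc[2]=1,scc[3]=4,scc[4]=5,scc[5]=?,scc[6]=?,scc[7]=2,scc[8]=?)
step 7: low=(low[0]=0,low[1]=1,low[2]=3,low[3]=4,low[4]=5,low[5]=6,low[6]=?,low[7]=2,low[8]=?); scc=(scc[0]=0,scc[1]=3,scc[2]=1,scc[3]=4,scc[4]=5,scc[5]=6,scc[6]=?,scc[7]=2,scc[8]=?)
step 8: low=(low[0]=0,low[1]=1,low[2]=3,low[3]=4,low[4]=5,low[5]=6,low[6]=7,low[7]=2,low[8]=7); scc=(scc[0]=0,scc[1]=3,scc[2]=1,scc[3]=4,scc[4]=5,scc[5]=6,scc[6]=?,scc[7]=2,scc[8]=?)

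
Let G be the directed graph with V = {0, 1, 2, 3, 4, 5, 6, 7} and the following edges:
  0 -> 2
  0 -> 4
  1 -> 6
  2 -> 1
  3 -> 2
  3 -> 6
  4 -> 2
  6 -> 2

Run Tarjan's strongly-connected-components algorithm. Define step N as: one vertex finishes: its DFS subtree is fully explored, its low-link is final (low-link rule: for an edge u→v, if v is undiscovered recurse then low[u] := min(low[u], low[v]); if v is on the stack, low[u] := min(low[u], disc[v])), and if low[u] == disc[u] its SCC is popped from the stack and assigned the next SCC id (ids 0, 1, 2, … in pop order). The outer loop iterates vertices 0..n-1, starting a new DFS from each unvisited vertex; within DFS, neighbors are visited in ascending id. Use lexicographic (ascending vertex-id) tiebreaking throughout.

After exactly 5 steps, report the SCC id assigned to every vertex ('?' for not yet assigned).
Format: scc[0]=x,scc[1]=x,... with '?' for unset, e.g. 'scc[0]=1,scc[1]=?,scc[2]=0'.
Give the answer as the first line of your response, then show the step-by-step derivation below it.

scc[0]=2,scc[1]=0,scc[2]=0,scc[3]=?,scc[4]=1,scc[5]=?,scc[6]=0,scc[7]=?

step 1: low=(low[0]=0,low[1]=2,low[2]=1,low[3]=?,low[4]=?,low[5]=?,low[6]=1,low[7]=?); scc=(scc[0]=?,scc[1]=?,scc[2]=?,scc[3]=?,scc[4]=?,scc[5]=?,scc[6]=?,scc[7]=?)
step 2: low=(low[0]=0,low[1]=1,low[2]=1,low[3]=?,low[4]=?,low[5]=?,low[6]=1,low[7]=?); scc=(scc[0]=?,scc[1]=?,scc[2]=?,scc[3]=?,scc[4]=?,scc[5]=?,scc[6]=?,scc[7]=?)
step 3: low=(low[0]=0,low[1]=1,low[2]=1,low[3]=?,low[4]=?,low[5]=?,low[6]=1,low[7]=?); scc=(scc[0]=?,scc[1]=0,scc[2]=0,scc[3]=?,scc[4]=?,scc[5]=?,scc[6]=0,scc[7]=?)
step 4: low=(low[0]=0,low[1]=1,low[2]=1,low[3]=?,low[4]=4,low[5]=?,low[6]=1,low[7]=?); scc=(scc[0]=?,scc[1]=0,scc[2]=0,scc[3]=?,scc[4]=1,scc[5]=?,scc[6]=0,scc[7]=?)
step 5: low=(low[0]=0,low[1]=1,low[2]=1,low[3]=?,low[4]=4,low[5]=?,low[6]=1,low[7]=?); scc=(scc[0]=2,scc[1]=0,scc[2]=0,scc[3]=?,scc[4]=1,scc[5]=?,scc[6]=0,scc[7]=?)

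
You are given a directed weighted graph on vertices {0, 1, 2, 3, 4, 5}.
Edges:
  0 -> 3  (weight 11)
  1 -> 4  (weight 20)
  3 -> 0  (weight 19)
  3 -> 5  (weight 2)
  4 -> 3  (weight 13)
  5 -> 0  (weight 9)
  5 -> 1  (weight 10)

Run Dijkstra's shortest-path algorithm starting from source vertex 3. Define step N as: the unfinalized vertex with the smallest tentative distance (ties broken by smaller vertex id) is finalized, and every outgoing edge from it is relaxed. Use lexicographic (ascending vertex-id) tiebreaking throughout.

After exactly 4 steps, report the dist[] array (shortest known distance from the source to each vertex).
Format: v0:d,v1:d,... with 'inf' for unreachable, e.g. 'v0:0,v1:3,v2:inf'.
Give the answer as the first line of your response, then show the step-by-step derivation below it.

v0:11,v1:12,v2:inf,v3:0,v4:32,v5:2

step 1: dist = v0:19,v1:inf,v2:inf,v3:0,v4:inf,v5:2
step 2: dist = v0:11,v1:12,v2:inf,v3:0,v4:inf,v5:2
step 3: dist = v0:11,v1:12,v2:inf,v3:0,v4:inf,v5:2
step 4: dist = v0:11,v1:12,v2:inf,v3:0,v4:32,v5:2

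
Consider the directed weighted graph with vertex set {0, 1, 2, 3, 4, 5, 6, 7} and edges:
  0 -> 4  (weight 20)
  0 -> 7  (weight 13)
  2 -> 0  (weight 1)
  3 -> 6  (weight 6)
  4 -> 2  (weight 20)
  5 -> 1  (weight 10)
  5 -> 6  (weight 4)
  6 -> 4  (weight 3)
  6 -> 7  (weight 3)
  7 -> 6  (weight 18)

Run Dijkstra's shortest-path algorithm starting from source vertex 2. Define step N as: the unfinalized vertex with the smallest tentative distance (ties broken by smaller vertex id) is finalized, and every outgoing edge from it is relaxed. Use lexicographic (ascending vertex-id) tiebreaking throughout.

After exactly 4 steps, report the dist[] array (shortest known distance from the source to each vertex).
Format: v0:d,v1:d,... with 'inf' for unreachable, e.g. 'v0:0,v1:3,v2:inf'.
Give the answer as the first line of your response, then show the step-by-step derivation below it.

v0:1,v1:inf,v2:0,v3:inf,v4:21,v5:inf,v6:32,v7:14

step 1: dist = v0:1,v1:inf,v2:0,v3:inf,v4:inf,v5:inf,v6:inf,v7:inf
step 2: dist = v0:1,v1:inf,v2:0,v3:inf,v4:21,v5:inf,v6:inf,v7:14
step 3: dist = v0:1,v1:inf,v2:0,v3:inf,v4:21,v5:inf,v6:32,v7:14
step 4: dist = v0:1,v1:inf,v2:0,v3:inf,v4:21,v5:inf,v6:32,v7:14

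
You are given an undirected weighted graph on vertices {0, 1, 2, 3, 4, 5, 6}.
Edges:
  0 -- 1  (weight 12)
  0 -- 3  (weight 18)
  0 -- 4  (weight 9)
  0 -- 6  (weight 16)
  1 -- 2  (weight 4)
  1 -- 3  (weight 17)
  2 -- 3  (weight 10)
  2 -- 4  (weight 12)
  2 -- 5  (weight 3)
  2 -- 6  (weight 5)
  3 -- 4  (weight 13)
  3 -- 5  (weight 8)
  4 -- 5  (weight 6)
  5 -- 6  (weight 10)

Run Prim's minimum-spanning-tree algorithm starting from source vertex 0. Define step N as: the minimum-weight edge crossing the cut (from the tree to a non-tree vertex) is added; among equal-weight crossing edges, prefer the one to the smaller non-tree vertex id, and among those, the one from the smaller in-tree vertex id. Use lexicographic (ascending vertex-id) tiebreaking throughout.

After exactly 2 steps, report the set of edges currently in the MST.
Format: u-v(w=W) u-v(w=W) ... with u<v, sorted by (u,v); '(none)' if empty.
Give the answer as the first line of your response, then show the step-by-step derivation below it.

0-4(w=9) 4-5(w=6)

step 1: add edge 0-4 (w=9); MST = {0-4(w=9)}
step 2: add edge 4-5 (w=6); MST = {0-4(w=9) 4-5(w=6)}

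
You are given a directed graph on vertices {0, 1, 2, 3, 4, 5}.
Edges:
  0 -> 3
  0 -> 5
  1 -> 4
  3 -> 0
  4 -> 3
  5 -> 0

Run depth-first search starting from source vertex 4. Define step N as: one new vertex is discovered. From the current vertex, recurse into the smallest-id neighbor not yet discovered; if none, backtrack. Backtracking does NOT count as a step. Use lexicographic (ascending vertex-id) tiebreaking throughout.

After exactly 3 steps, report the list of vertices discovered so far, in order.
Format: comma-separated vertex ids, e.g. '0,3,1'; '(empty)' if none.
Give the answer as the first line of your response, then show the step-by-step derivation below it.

4,3,0

step 1: discover 4; path=4; order=4
step 2: discover 3; path=4>3; order=4,3
step 3: discover 0; path=4>3>0; order=4,3,0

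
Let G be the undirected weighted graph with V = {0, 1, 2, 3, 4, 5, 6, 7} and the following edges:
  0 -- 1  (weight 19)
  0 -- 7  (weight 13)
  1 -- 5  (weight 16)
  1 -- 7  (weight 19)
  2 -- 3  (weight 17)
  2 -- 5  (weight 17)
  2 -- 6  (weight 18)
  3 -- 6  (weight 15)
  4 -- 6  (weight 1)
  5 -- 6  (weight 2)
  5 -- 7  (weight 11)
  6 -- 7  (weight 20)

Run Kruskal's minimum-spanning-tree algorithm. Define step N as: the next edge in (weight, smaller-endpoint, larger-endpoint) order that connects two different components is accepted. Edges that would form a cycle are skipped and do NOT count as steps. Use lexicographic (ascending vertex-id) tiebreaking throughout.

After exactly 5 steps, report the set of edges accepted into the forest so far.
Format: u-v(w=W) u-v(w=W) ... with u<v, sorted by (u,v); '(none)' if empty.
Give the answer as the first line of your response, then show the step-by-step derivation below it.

0-7(w=13) 3-6(w=15) 4-6(w=1) 5-6(w=2) 5-7(w=11)

step 1: add edge 4-6 (w=1); MST = {4-6(w=1)}
step 2: add edge 5-6 (w=2); MST = {4-6(w=1) 5-6(w=2)}
step 3: add edge 5-7 (w=11); MST = {4-6(w=1) 5-6(w=2) 5-7(w=11)}
step 4: add edge 0-7 (w=13); MST = {0-7(w=13) 4-6(w=1) 5-6(w=2) 5-7(w=11)}
step 5: add edge 3-6 (w=15); MST = {0-7(w=13) 3-6(w=15) 4-6(w=1) 5-6(w=2) 5-7(w=11)}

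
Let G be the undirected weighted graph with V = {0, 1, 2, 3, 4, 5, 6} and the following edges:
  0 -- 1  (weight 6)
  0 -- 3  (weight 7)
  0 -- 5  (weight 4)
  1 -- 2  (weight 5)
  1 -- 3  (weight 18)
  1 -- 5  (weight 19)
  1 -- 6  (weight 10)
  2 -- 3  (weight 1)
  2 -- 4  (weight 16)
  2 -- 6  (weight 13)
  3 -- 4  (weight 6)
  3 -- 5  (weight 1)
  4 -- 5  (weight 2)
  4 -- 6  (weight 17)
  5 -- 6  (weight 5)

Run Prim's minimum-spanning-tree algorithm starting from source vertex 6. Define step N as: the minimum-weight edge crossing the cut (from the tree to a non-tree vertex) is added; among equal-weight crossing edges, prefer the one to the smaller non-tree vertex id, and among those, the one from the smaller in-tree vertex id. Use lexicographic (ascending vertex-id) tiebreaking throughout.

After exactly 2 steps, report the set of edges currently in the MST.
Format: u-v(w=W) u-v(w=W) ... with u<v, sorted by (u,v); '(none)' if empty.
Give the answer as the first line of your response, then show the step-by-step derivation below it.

3-5(w=1) 5-6(w=5)

step 1: add edge 5-6 (w=5); MST = {5-6(w=5)}
step 2: add edge 3-5 (w=1); MST = {3-5(w=1) 5-6(w=5)}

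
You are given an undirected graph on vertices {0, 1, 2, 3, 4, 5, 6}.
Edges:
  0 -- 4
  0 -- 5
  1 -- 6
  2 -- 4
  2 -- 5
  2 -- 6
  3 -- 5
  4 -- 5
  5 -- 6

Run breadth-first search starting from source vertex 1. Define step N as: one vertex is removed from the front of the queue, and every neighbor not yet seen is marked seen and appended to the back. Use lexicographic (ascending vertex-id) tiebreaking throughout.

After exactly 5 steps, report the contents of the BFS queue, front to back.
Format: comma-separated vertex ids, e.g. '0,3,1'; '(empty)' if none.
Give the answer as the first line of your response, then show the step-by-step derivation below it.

0,3

step 1: dequeue 1; queue=[6]; order=1
step 2: dequeue 6; queue=[2,5]; order=1,6
step 3: dequeue 2; queue=[5,4]; order=1,6,2
step 4: dequeue 5; queue=[4,0,3]; order=1,6,2,5
step 5: dequeue 4; queue=[0,3]; order=1,6,2,5,4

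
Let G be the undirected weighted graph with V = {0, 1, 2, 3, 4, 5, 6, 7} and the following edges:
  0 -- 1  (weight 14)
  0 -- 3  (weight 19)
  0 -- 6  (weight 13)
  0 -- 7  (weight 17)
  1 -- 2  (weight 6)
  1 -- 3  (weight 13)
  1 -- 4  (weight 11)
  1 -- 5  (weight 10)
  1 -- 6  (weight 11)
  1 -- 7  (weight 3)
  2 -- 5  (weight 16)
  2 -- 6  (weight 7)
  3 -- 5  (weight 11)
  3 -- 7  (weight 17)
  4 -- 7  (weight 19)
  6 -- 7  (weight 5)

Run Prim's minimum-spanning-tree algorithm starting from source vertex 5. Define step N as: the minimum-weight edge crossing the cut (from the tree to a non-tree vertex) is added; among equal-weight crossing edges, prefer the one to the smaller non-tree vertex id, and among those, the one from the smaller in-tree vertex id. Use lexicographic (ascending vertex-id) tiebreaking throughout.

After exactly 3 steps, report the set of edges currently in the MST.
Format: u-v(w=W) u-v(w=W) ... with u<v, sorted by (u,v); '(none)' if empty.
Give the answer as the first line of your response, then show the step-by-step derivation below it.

1-5(w=10) 1-7(w=3) 6-7(w=5)

step 1: add edge 1-5 (w=10); MST = {1-5(w=10)}
step 2: add edge 1-7 (w=3); MST = {1-5(w=10) 1-7(w=3)}
step 3: add edge 6-7 (w=5); MST = {1-5(w=10) 1-7(w=3) 6-7(w=5)}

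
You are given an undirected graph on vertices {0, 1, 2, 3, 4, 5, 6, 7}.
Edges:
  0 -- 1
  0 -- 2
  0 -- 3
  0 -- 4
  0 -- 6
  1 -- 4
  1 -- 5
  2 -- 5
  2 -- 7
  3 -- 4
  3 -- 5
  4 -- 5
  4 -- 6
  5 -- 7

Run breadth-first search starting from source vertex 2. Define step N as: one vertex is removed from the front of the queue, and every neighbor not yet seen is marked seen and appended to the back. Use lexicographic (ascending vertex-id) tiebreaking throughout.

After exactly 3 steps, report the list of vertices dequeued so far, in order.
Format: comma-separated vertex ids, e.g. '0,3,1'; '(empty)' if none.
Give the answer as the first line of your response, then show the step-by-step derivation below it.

2,0,5

step 1: dequeue 2; queue=[0,5,7]; order=2
step 2: dequeue 0; queue=[5,7,1,3,4,6]; order=2,0
step 3: dequeue 5; queue=[7,1,3,4,6]; order=2,0,5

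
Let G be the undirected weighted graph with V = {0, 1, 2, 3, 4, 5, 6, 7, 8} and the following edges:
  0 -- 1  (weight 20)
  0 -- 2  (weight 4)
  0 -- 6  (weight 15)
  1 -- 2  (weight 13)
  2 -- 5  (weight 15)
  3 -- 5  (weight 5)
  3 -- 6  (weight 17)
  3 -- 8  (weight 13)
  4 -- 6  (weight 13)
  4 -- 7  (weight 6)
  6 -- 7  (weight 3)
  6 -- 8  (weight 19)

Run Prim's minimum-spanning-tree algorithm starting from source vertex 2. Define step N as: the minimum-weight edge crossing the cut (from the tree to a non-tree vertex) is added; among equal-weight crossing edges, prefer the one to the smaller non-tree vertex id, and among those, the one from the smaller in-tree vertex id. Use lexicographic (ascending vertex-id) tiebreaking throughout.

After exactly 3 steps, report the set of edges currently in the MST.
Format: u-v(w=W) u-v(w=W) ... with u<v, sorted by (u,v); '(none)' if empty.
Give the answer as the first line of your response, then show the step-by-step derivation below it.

0-2(w=4) 1-2(w=13) 2-5(w=15)

step 1: add edge 0-2 (w=4); MST = {0-2(w=4)}
step 2: add edge 1-2 (w=13); MST = {0-2(w=4) 1-2(w=13)}
step 3: add edge 2-5 (w=15); MST = {0-2(w=4) 1-2(w=13) 2-5(w=15)}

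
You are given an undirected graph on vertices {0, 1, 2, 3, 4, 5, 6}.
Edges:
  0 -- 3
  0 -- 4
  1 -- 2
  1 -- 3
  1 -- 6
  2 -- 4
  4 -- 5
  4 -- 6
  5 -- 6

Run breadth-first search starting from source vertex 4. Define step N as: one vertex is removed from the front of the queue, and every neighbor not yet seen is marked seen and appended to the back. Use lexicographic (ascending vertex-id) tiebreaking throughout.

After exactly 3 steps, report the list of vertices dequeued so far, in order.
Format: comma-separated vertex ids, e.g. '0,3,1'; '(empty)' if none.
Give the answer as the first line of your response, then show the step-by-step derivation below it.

4,0,2

step 1: dequeue 4; queue=[0,2,5,6]; order=4
step 2: dequeue 0; queue=[2,5,6,3]; order=4,0
step 3: dequeue 2; queue=[5,6,3,1]; order=4,0,2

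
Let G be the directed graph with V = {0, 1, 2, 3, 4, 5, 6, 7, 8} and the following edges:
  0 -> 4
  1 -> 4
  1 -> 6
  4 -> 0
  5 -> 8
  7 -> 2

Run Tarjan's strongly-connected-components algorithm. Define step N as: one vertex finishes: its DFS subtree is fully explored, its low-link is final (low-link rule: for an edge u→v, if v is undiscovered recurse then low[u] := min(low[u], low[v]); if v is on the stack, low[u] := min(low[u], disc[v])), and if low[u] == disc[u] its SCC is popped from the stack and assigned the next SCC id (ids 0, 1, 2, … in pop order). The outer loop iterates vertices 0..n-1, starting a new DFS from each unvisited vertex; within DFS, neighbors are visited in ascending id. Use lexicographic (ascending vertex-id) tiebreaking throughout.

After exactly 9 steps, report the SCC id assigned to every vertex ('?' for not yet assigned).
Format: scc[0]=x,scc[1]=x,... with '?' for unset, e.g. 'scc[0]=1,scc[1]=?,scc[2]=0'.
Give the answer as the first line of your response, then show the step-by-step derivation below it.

scc[0]=0,scc[1]=2,scc[2]=3,scc[3]=4,scc[4]=0,scc[5]=6,scc[6]=1,scc[7]=7,scc[8]=5

step 1: low=(low[0]=0,low[1]=?,low[2]=?,low[3]=?,low[4]=0,low[5]=?,low[6]=?,low[7]=?,low[8]=?); scc=(scc[0]=?,scc[1]=?,scc[2]=?,scc[3]=?,scc[4]=?,scc[5]=?,scc[6]=?,scc[7]=?,scc[8]=?)
step 2: low=(low[0]=0,low[1]=?,low[2]=?,low[3]=?,low[4]=0,low[5]=?,low[6]=?,low[7]=?,low[8]=?); scc=(scc[0]=0,scc[1]=?,scc[2]=?,scc[3]=?,scc[4]=0,scc[5]=?,scc[6]=?,scc[7]=?,scc[8]=?)
step 3: low=(low[0]=0,low[1]=2,low[2]=?,low[3]=?,low[4]=0,low[5]=?,low[6]=3,low[7]=?,low[8]=?); scc=(scc[0]=0,scc[1]=?,scc[2]=?,scc[3]=?,scc[4]=0,scc[5]=?,scc[6]=1,scc[7]=?,scc[8]=?)
step 4: low=(low[0]=0,low[1]=2,low[2]=?,low[3]=?,low[4]=0,low[5]=?,low[6]=3,low[7]=?,low[8]=?); scc=(scc[0]=0,scc[1]=2,scc[2]=?,scc[3]=?,scc[4]=0,scc[5]=?,scc[6]=1,scc[7]=?,scc[8]=?)
step 5: low=(low[0]=0,low[1]=2,low[2]=4,low[3]=?,low[4]=0,low[5]=?,low[6]=3,low[7]=?,low[8]=?); scc=(scc[0]=0,scc[1]=2,scc[2]=3,scc[3]=?,scc[4]=0,scc[5]=?,scc[6]=1,scc[7]=?,scc[8]=?)
step 6: low=(low[0]=0,low[1]=2,low[2]=4,low[3]=5,low[4]=0,low[5]=?,low[6]=3,low[7]=?,low[8]=?); scc=(scc[0]=0,scc[1]=2,scc[2]=3,scc[3]=4,scc[4]=0,scc[5]=?,scc[6]=1,scc[7]=?,scc[8]=?)
step 7: low=(low[0]=0,low[1]=2,low[2]=4,low[3]=5,low[4]=0,low[5]=6,low[6]=3,low[7]=?,low[8]=7); scc=(scc[0]=0,scc[1]=2,scc[2]=3,scc[3]=4,scc[4]=0,scc[5]=?,scc[6]=1,scc[7]=?,scc[8]=5)
step 8: low=(low[0]=0,low[1]=2,low[2]=4,low[3]=5,low[4]=0,low[5]=6,low[6]=3,low[7]=?,low[8]=7); scc=(scc[0]=0,scc[1]=2,scc[2]=3,scc[3]=4,scc[4]=0,scc[5]=6,scc[6]=1,scc[7]=?,scc[8]=5)
step 9: low=(low[0]=0,low[1]=2,low[2]=4,low[3]=5,low[4]=0,low[5]=6,low[6]=3,low[7]=8,low[8]=7); scc=(scc[0]=0,scc[1]=2,scc[2]=3,scc[3]=4,scc[4]=0,scc[5]=6,scc[6]=1,scc[7]=7,scc[8]=5)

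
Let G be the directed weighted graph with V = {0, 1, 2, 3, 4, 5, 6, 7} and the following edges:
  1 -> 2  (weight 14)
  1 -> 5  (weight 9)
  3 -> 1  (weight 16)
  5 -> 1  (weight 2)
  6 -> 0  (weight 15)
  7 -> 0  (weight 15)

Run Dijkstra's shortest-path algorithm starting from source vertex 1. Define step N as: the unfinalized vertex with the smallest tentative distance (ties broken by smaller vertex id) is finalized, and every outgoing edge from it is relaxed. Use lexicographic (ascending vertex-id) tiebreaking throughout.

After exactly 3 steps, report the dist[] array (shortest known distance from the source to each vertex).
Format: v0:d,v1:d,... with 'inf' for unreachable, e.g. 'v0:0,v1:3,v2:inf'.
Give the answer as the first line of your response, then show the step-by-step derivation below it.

v0:inf,v1:0,v2:14,v3:inf,v4:inf,v5:9,v6:inf,v7:inf

step 1: dist = v0:inf,v1:0,v2:14,v3:inf,v4:inf,v5:9,v6:inf,v7:inf
step 2: dist = v0:inf,v1:0,v2:14,v3:inf,v4:inf,v5:9,v6:inf,v7:inf
step 3: dist = v0:inf,v1:0,v2:14,v3:inf,v4:inf,v5:9,v6:inf,v7:inf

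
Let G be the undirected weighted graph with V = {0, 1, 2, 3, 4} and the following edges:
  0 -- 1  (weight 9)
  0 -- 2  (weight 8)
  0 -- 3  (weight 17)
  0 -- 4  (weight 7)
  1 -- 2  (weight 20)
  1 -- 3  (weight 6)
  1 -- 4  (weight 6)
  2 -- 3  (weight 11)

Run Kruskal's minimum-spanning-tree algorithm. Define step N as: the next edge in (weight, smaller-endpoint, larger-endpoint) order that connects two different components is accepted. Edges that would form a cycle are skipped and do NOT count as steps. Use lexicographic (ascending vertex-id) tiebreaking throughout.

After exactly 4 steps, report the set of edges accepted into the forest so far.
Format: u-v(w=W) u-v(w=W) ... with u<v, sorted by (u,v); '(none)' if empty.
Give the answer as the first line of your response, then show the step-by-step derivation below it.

0-2(w=8) 0-4(w=7) 1-3(w=6) 1-4(w=6)

step 1: add edge 1-3 (w=6); MST = {1-3(w=6)}
step 2: add edge 1-4 (w=6); MST = {1-3(w=6) 1-4(w=6)}
step 3: add edge 0-4 (w=7); MST = {0-4(w=7) 1-3(w=6) 1-4(w=6)}
step 4: add edge 0-2 (w=8); MST = {0-2(w=8) 0-4(w=7) 1-3(w=6) 1-4(w=6)}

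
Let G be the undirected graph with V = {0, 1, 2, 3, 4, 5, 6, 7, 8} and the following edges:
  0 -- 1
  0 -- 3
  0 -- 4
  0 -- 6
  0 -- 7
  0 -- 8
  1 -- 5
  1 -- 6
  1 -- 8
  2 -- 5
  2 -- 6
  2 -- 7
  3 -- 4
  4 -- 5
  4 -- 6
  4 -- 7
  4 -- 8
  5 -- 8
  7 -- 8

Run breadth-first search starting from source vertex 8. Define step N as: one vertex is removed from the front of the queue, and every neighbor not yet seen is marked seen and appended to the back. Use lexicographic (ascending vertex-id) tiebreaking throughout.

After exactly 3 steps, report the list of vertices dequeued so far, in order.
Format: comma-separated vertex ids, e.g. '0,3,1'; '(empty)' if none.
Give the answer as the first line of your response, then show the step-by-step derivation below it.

8,0,1

step 1: dequeue 8; queue=[0,1,4,5,7]; order=8
step 2: dequeue 0; queue=[1,4,5,7,3,6]; order=8,0
step 3: dequeue 1; queue=[4,5,7,3,6]; order=8,0,1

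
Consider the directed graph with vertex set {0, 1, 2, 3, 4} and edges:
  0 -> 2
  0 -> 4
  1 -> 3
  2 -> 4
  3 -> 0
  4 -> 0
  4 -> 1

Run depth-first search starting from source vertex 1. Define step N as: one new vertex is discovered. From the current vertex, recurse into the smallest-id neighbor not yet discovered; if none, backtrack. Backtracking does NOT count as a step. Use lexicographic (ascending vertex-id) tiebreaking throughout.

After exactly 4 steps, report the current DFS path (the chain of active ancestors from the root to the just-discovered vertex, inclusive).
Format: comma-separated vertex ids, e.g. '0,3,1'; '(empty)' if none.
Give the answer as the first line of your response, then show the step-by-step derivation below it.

1,3,0,2

step 1: discover 1; path=1; order=1
step 2: discover 3; path=1>3; order=1,3
step 3: discover 0; path=1>3>0; order=1,3,0
step 4: discover 2; path=1>3>0>2; order=1,3,0,2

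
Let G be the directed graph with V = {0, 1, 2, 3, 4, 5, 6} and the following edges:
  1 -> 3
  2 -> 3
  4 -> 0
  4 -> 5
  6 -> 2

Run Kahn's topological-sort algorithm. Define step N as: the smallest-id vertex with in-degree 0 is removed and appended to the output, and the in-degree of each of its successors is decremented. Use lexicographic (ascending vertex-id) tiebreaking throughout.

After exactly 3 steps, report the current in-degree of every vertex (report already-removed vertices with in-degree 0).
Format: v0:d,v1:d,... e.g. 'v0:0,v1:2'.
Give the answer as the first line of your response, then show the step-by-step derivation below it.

v0:0,v1:0,v2:1,v3:1,v4:0,v5:0,v6:0

step 1: output 1; order=[1]; indeg=(1,0,1,1,0,1,0)
step 2: output 4; order=[1,4]; indeg=(0,0,1,1,0,0,0)
step 3: output 0; order=[1,4,0]; indeg=(0,0,1,1,0,0,0)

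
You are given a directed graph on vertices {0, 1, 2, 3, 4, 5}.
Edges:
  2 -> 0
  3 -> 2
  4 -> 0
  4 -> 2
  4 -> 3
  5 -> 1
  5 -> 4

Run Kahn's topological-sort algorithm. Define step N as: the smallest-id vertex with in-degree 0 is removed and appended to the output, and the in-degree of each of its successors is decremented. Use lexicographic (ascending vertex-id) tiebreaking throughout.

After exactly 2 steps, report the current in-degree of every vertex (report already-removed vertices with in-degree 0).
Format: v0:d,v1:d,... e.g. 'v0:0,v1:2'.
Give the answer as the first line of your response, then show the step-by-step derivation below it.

v0:2,v1:0,v2:2,v3:1,v4:0,v5:0

step 1: output 5; order=[5]; indeg=(2,0,2,1,0,0)
step 2: output 1; order=[5,1]; indeg=(2,0,2,1,0,0)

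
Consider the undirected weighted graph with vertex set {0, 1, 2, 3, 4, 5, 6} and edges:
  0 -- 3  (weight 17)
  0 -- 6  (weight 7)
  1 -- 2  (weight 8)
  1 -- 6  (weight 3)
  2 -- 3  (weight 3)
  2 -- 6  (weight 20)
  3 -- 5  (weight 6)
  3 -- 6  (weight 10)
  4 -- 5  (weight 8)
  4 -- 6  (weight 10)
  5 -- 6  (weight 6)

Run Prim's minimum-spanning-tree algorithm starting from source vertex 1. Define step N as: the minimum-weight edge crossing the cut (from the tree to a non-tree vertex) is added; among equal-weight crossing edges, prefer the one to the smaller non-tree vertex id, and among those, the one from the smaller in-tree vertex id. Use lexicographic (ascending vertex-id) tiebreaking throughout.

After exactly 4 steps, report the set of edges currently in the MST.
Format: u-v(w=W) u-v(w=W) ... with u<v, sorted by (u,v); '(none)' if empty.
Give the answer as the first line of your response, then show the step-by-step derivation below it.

1-6(w=3) 2-3(w=3) 3-5(w=6) 5-6(w=6)

step 1: add edge 1-6 (w=3); MST = {1-6(w=3)}
step 2: add edge 5-6 (w=6); MST = {1-6(w=3) 5-6(w=6)}
step 3: add edge 3-5 (w=6); MST = {1-6(w=3) 3-5(w=6) 5-6(w=6)}
step 4: add edge 2-3 (w=3); MST = {1-6(w=3) 2-3(w=3) 3-5(w=6) 5-6(w=6)}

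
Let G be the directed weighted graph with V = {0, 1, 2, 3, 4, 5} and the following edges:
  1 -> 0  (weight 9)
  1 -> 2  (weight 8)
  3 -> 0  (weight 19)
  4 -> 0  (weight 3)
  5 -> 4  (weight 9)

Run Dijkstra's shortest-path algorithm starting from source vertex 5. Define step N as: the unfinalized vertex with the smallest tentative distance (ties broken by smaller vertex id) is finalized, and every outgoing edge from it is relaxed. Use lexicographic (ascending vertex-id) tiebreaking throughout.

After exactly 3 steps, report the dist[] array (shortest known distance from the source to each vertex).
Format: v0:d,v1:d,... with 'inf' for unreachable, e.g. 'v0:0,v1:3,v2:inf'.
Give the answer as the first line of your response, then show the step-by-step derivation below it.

v0:12,v1:inf,v2:inf,v3:inf,v4:9,v5:0

step 1: dist = v0:inf,v1:inf,v2:inf,v3:inf,v4:9,v5:0
step 2: dist = v0:12,v1:inf,v2:inf,v3:inf,v4:9,v5:0
step 3: dist = v0:12,v1:inf,v2:inf,v3:inf,v4:9,v5:0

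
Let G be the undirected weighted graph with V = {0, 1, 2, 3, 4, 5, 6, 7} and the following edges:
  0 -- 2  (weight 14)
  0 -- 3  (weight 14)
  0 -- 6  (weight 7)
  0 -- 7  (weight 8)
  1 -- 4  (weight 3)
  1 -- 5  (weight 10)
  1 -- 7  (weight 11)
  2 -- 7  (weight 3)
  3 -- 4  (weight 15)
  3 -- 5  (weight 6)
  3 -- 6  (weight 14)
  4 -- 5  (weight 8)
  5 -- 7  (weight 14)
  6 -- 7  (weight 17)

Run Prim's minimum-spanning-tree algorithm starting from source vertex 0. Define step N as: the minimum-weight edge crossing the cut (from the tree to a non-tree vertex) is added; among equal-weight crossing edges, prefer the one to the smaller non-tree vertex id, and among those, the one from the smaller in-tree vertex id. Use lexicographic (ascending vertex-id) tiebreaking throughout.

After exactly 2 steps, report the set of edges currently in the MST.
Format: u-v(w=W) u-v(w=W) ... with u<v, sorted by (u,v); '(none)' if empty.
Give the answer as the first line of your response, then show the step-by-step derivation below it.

0-6(w=7) 0-7(w=8)

step 1: add edge 0-6 (w=7); MST = {0-6(w=7)}
step 2: add edge 0-7 (w=8); MST = {0-6(w=7) 0-7(w=8)}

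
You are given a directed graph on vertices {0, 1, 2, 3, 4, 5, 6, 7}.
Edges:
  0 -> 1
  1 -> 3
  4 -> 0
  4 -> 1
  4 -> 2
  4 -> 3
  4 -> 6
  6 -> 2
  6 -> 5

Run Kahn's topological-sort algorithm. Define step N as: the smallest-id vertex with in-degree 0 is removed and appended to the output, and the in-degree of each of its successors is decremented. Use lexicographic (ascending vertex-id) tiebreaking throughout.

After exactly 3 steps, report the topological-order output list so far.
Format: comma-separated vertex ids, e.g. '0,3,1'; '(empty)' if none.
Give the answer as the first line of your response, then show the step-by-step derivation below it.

4,0,1

step 1: output 4; order=[4]; indeg=(0,1,1,1,0,1,0,0)
step 2: output 0; order=[4,0]; indeg=(0,0,1,1,0,1,0,0)
step 3: output 1; order=[4,0,1]; indeg=(0,0,1,0,0,1,0,0)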